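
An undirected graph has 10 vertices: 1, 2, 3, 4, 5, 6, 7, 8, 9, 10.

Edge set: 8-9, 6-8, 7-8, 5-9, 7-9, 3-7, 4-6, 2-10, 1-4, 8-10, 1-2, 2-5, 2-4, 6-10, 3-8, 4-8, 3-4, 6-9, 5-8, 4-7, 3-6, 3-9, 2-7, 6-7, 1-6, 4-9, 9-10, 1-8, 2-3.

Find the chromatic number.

3, 4, 6, 7, 8, 9 are mutually adjacent (a clique of size 6), so at least 6 colors are needed.
6 colors suffice: color a → {2, 8}; color b → {5, 6}; color c → {1, 9}; color d → {4, 10}; color e → {7}; color f → {3}. No two adjacent vertices share a color.

6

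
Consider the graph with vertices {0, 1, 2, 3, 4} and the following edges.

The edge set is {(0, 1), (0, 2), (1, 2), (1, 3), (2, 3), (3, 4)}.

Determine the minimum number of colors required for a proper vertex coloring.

3

1, 2, 3 are pairwise adjacent, so at least 3 colors are needed.
3 colors suffice: color red → {0, 3}; color blue → {2, 4}; color green → {1}. Every edge joins two different colors.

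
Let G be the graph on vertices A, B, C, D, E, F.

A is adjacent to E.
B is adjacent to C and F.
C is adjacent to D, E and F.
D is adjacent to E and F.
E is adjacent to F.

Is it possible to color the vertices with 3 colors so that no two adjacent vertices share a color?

No

C, D, E, F form a clique, so at least 4 colors are needed.
So 3 colors are not enough.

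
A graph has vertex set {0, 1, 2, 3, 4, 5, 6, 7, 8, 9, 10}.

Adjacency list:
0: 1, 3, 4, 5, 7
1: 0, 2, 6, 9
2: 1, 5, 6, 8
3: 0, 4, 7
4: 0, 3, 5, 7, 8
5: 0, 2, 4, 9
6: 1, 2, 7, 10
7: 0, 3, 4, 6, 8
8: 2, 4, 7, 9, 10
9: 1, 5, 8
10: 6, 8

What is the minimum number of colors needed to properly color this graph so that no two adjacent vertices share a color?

4

0, 3, 4, 7 are mutually adjacent (a clique of size 4), so at least 4 colors are needed.
A valid assignment using 4 colors: 0=b, 1=c, 2=a, 3=d, 4=a, 5=c, 6=b, 7=c, 8=b, 9=a, 10=a. No two adjacent vertices share a color.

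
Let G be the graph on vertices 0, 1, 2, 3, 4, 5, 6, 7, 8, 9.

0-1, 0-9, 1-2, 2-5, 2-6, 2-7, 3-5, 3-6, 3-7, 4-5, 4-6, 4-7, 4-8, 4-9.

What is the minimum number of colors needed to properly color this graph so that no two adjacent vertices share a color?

2 and 6 are adjacent, so at least 2 colors are needed.
2 colors suffice: color a → {0, 2, 3, 4}; color b → {1, 5, 6, 7, 8, 9}. Each edge has distinct colors on its endpoints.

2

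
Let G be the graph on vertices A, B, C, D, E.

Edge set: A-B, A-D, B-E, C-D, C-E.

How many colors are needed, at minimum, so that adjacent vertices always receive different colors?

The cycle B-A-D-C-E-B has odd length 5, so it cannot be 2-colored; at least 3 colors are needed.
3 colors suffice: color 1 → {D, E}; color 2 → {A, C}; color 3 → {B}. Each edge has distinct colors on its endpoints.

3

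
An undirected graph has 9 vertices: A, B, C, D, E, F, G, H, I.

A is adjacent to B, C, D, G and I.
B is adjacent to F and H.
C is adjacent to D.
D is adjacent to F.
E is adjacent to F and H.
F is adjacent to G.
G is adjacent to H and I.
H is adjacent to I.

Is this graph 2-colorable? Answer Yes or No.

G, H, I are mutually adjacent, so at least 3 colors are needed.
So 2 colors are not enough.

No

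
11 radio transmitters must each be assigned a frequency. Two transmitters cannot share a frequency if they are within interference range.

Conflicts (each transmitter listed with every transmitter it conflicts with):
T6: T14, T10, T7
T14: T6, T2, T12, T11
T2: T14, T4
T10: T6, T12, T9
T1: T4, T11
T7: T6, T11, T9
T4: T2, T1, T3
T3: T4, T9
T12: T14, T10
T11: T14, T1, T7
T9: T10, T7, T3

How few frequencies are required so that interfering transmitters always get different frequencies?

3

The cycle T2-T14-T11-T1-T4-T2 has odd length 5, so it cannot be 2-colored; at least 3 frequencies are needed.
3 frequencies suffice: frequency 1 → {T14, T4, T9}; frequency 2 → {T6, T2, T3, T12, T11}; frequency 3 → {T10, T1, T7}. Each listed conflict is separated.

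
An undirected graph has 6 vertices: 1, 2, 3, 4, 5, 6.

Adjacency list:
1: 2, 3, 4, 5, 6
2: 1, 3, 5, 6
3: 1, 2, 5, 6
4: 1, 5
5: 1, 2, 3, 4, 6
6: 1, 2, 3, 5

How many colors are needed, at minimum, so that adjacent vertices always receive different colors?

5

1, 2, 3, 5, 6 are mutually adjacent (a clique of size 5), so at least 5 colors are needed.
One proper 5-coloring: 1=blue, 2=purple, 3=yellow, 4=green, 5=red, 6=green. Each edge has distinct colors on its endpoints.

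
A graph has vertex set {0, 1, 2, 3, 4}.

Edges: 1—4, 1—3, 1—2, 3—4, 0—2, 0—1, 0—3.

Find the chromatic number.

3

0, 1, 2 form a triangle, so at least 3 colors are needed.
One proper 3-coloring: 0=blue, 1=red, 2=green, 3=green, 4=blue. Every edge joins two different colors.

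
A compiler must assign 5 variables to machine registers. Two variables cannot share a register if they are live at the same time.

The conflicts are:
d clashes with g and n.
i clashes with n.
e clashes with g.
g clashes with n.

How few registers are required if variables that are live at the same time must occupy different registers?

d, g, n all conflict with each other, so at least 3 registers are needed.
3 registers suffice: register 1 → {e, n}; register 2 → {i, g}; register 3 → {d}. Every pair that conflicts lands in different registers.

3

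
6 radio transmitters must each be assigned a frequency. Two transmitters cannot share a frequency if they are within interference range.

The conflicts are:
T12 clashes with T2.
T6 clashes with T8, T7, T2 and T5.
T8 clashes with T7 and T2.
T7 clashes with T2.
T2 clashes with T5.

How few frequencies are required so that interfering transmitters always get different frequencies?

T6, T8, T7, T2 are mutually in conflict, so at least 4 frequencies are needed.
4 frequencies suffice: T12=2, T6=2, T8=3, T7=4, T2=1, T5=3. Each listed conflict is separated.

4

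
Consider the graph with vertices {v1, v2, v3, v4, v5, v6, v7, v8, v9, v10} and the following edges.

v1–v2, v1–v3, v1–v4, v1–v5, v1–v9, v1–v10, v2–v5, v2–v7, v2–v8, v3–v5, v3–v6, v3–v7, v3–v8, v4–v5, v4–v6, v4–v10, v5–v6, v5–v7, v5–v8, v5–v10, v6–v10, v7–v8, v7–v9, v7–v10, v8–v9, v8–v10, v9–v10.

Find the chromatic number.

4

v2, v5, v7, v8 form a clique, so at least 4 colors are needed.
A valid assignment using 4 colors: v1=green, v2=blue, v3=blue, v4=yellow, v5=red, v6=green, v7=yellow, v8=green, v9=red, v10=blue. Each edge has distinct colors on its endpoints.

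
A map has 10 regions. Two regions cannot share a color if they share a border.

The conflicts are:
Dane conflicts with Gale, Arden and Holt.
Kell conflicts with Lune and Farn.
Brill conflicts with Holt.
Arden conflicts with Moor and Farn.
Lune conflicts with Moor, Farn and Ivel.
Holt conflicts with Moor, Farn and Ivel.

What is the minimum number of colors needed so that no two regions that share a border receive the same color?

3

Kell, Lune, Farn are mutually in conflict, so at least 3 colors are needed.
3 colors suffice: color 1 → {Gale, Arden, Lune, Holt}; color 2 → {Dane, Brill, Moor, Farn, Ivel}; color 3 → {Kell}. No two conflicting regions share a color.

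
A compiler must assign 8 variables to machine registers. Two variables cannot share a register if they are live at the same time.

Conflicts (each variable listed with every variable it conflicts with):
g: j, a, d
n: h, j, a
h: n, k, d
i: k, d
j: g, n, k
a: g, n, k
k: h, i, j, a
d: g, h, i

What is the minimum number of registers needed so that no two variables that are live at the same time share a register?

The cycle a-k-i-d-g-a has odd length 5, so it cannot be 2-colored; at least 3 registers are needed.
3 registers suffice: register 1 → {n, k, d}; register 2 → {h, i, j, a}; register 3 → {g}. Each listed conflict is separated.

3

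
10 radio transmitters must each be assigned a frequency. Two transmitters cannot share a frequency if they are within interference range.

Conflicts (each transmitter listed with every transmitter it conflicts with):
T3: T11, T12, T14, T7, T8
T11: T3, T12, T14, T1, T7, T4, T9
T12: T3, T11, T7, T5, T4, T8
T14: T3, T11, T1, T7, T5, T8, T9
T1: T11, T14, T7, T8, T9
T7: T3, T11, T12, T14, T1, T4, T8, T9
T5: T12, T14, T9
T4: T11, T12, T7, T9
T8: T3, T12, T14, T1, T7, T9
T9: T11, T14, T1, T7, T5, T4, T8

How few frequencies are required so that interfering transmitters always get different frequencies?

T11, T14, T1, T7, T9 pairwise conflict, so at least 5 frequencies are needed.
A valid assignment using 5 frequencies: T3=4, T11=2, T12=3, T14=3, T1=5, T7=1, T5=1, T4=5, T8=2, T9=4. Each listed conflict is separated.

5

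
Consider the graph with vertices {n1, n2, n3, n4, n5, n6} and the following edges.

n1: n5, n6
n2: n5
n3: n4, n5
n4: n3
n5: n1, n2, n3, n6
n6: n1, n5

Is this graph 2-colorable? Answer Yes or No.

No

n1, n5, n6 are pairwise adjacent, so at least 3 colors are needed.
So 2 colors are not enough.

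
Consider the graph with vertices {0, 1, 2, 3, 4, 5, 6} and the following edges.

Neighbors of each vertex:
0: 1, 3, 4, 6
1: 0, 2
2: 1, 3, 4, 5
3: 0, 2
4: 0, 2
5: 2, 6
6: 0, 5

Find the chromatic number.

The cycle 0-3-2-5-6-0 has odd length 5, so it cannot be 2-colored; at least 3 colors are needed.
3 colors suffice: color a → {0, 2}; color b → {1, 3, 4, 6}; color c → {5}. Every edge joins two different colors.

3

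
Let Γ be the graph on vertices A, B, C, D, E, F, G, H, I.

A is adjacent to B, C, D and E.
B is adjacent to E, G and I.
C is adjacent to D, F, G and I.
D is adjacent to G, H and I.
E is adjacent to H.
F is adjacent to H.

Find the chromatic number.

C, D, G form a triangle, so at least 3 colors are needed.
3 colors suffice: A=3, B=1, C=1, D=2, E=2, F=2, G=3, H=1, I=3. Every edge joins two different colors.

3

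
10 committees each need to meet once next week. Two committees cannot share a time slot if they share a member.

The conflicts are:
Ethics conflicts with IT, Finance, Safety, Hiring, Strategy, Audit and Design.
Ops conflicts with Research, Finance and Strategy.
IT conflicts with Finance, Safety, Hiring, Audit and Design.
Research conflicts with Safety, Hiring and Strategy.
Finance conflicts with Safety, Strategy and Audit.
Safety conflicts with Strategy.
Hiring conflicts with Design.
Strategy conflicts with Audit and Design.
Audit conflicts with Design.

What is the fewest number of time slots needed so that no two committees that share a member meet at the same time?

4

Ethics, IT, Audit, Design are mutually in conflict, so at least 4 time slots are needed.
4 time slots suffice: Ethics=1, Ops=4, IT=2, Research=1, Finance=3, Safety=4, Hiring=4, Strategy=2, Audit=4, Design=3. Every pair that conflicts lands in different time slots.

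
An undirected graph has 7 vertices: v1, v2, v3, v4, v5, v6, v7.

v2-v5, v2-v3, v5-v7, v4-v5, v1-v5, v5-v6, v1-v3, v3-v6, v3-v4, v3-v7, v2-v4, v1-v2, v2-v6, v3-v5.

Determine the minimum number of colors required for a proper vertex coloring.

v2, v3, v4, v5 form a clique, so at least 4 colors are needed.
4 colors suffice: color 1 → {v3}; color 2 → {v5}; color 3 → {v2, v7}; color 4 → {v1, v4, v6}. No two adjacent vertices share a color.

4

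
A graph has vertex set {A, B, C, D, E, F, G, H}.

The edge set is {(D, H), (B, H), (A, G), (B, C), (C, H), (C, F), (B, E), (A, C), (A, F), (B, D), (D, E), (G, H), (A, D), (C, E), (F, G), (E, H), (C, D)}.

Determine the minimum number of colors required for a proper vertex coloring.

5

B, C, D, E, H are pairwise adjacent (a clique of size 5), so at least 5 colors are needed.
A valid assignment using 5 colors: A=3, B=5, C=1, D=2, E=4, F=2, G=1, H=3. Every edge joins two different colors.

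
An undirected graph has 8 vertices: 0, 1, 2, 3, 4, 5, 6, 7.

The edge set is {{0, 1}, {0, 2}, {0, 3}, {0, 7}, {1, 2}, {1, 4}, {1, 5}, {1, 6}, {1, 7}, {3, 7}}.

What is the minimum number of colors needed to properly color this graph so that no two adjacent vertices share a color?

0, 1, 7 form a triangle, so at least 3 colors are needed.
One proper 3-coloring: 0=b, 1=a, 2=c, 3=a, 4=b, 5=b, 6=b, 7=c. Every edge joins two different colors.

3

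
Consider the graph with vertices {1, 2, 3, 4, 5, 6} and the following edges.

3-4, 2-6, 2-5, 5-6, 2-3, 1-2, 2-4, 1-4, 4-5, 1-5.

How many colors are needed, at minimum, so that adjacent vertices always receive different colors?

1, 2, 4, 5 are mutually adjacent (a clique of size 4), so at least 4 colors are needed.
4 colors suffice: color red → {2}; color blue → {3, 5}; color green → {4, 6}; color yellow → {1}. Each edge has distinct colors on its endpoints.

4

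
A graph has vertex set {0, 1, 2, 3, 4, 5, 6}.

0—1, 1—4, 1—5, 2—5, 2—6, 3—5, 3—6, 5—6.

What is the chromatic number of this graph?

3

2, 5, 6 are mutually adjacent, so at least 3 colors are needed.
3 colors suffice: color red → {0, 4, 5}; color blue → {1, 6}; color green → {2, 3}. No two adjacent vertices share a color.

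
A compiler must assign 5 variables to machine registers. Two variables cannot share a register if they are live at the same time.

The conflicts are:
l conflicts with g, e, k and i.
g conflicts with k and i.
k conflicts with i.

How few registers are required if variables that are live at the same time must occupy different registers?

l, g, k, i are mutually in conflict, so at least 4 registers are needed.
4 registers suffice: register 1 → {l}; register 2 → {g, e}; register 3 → {i}; register 4 → {k}. Every pair that conflicts lands in different registers.

4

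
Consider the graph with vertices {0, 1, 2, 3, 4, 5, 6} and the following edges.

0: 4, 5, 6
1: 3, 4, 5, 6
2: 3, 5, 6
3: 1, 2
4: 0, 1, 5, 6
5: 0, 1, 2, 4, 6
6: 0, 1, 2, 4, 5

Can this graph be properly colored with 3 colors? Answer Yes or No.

No

0, 4, 5, 6 are mutually adjacent (a clique of size 4), so at least 4 colors are needed.
So 3 colors are not enough.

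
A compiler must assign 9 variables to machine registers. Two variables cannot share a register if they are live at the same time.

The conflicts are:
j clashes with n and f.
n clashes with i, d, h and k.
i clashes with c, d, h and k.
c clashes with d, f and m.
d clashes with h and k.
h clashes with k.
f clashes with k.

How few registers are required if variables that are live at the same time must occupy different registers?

n, i, d, h, k are mutually in conflict, so at least 5 registers are needed.
Using 5 registers: j=2, n=4, i=1, c=3, d=2, h=5, f=1, k=3, m=1. No two conflicting variables share a register.

5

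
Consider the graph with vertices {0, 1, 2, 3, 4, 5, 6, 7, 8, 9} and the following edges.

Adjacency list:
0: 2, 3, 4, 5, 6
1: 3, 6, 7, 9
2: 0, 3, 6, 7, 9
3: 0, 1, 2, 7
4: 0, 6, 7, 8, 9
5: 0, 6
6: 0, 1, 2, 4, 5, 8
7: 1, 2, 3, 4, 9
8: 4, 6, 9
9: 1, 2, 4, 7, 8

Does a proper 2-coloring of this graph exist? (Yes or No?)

No

0, 2, 3 are mutually adjacent, so at least 3 colors are needed.
So 2 colors are not enough.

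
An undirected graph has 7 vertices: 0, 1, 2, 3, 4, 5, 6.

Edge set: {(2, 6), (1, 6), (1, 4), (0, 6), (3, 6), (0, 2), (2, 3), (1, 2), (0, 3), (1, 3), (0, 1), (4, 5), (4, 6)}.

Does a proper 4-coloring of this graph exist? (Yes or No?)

0, 1, 2, 3, 6 are mutually adjacent (a clique of size 5), so at least 5 colors are needed.
So 4 colors are not enough.

No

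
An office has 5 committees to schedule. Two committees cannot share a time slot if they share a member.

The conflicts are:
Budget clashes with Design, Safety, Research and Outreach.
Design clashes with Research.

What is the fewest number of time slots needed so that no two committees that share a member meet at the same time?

Budget, Design, Research pairwise conflict, so at least 3 time slots are needed.
Using 3 time slots: Budget=1, Design=2, Safety=2, Research=3, Outreach=2. No two conflicting committees share a time slot.

3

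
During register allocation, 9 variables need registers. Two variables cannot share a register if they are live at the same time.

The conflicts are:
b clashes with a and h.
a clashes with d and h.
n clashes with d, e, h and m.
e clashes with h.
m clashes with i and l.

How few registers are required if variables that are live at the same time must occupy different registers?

3

n, e, h all conflict with each other, so at least 3 registers are needed.
Using 3 registers: b=3, a=1, n=1, d=2, e=3, h=2, m=2, i=1, l=1. Every pair that conflicts lands in different registers.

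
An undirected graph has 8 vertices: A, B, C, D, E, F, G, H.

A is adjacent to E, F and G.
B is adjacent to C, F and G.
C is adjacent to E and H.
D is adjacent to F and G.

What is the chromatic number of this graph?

The cycle B-G-A-E-C-B has odd length 5, so it cannot be 2-colored; at least 3 colors are needed.
One proper 3-coloring: A=red, B=green, C=red, D=red, E=blue, F=blue, G=blue, H=blue. Each edge has distinct colors on its endpoints.

3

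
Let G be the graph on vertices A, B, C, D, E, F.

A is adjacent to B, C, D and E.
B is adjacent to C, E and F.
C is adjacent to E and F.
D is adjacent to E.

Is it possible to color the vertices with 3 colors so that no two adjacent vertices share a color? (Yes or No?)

A, B, C, E form a clique, so at least 4 colors are needed.
So 3 colors are not enough.

No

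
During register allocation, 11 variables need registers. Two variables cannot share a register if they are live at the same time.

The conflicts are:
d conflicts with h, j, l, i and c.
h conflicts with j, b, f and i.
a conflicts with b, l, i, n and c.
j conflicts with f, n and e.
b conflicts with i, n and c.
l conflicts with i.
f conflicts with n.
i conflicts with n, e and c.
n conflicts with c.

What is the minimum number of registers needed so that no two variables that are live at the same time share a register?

a, b, i, n, c pairwise conflict, so at least 5 registers are needed.
Using 5 registers: d=2, h=3, a=5, j=1, b=4, l=3, f=4, i=1, n=2, e=2, c=3. No two conflicting variables share a register.

5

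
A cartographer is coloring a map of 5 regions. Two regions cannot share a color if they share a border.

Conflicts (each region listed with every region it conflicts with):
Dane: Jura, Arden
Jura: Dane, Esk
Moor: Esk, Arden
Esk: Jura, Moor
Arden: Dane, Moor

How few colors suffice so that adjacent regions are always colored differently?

3

The cycle Dane-Arden-Moor-Esk-Jura-Dane has odd length 5, so it cannot be 2-colored; at least 3 colors are needed.
3 colors suffice: Dane=1, Jura=2, Moor=1, Esk=3, Arden=2. No two conflicting regions share a color.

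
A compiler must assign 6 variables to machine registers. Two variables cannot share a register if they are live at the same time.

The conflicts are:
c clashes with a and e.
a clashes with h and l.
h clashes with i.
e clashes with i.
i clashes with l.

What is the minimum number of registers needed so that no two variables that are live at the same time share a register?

The cycle i-e-c-a-h-i has odd length 5, so it cannot be 2-colored; at least 3 registers are needed.
Using 3 registers: c=2, a=1, h=2, e=3, i=1, l=2. Every pair that conflicts lands in different registers.

3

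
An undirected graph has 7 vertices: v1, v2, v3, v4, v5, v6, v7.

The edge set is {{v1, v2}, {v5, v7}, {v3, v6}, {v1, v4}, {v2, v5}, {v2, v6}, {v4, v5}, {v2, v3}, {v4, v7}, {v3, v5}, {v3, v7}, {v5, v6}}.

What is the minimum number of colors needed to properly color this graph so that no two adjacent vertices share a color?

v2, v3, v5, v6 are pairwise adjacent (a clique of size 4), so at least 4 colors are needed.
4 colors suffice: color 1 → {v1, v5}; color 2 → {v2, v7}; color 3 → {v3, v4}; color 4 → {v6}. Each edge has distinct colors on its endpoints.

4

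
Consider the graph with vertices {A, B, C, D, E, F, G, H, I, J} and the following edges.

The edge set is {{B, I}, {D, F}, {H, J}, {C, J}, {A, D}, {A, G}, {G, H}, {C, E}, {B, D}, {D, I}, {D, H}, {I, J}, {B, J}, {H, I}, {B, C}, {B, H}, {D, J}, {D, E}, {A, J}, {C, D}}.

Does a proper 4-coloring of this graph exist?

B, D, H, I, J are mutually adjacent (a clique of size 5), so at least 5 colors are needed.
So 4 colors are not enough.

No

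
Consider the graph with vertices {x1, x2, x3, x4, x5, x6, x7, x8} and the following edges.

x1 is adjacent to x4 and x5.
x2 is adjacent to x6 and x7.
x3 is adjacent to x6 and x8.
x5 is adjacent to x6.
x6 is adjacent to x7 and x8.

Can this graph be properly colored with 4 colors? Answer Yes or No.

Yes

The chromatic number is 3. x2, x6, x7 are mutually adjacent, so at least 3 colors are needed.
3 colors suffice: color R → {x1, x6}; color B → {x2, x3, x4, x5}; color G → {x7, x8}.
Since 4 ≥ 3, a proper 4-coloring certainly exists.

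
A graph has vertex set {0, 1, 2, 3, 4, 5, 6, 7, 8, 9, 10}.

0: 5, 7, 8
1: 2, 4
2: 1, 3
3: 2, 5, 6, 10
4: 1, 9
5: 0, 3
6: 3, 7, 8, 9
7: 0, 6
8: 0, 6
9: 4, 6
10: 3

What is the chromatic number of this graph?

The cycle 5-0-8-6-3-5 has odd length 5, so it cannot be 2-colored; at least 3 colors are needed.
3 colors suffice: color red → {0, 1, 3, 9}; color blue → {2, 4, 5, 6, 10}; color green → {7, 8}. Each edge has distinct colors on its endpoints.

3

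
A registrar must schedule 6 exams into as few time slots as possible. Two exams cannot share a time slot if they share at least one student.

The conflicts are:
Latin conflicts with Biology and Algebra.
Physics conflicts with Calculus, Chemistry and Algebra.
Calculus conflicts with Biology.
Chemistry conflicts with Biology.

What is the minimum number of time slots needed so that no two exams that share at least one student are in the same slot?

3

The cycle Chemistry-Biology-Latin-Algebra-Physics-Chemistry has odd length 5, so it cannot be 2-colored; at least 3 time slots are needed.
3 time slots suffice: time slot 1 → {Physics, Biology}; time slot 2 → {Latin, Calculus, Chemistry}; time slot 3 → {Algebra}. No two conflicting exams share a time slot.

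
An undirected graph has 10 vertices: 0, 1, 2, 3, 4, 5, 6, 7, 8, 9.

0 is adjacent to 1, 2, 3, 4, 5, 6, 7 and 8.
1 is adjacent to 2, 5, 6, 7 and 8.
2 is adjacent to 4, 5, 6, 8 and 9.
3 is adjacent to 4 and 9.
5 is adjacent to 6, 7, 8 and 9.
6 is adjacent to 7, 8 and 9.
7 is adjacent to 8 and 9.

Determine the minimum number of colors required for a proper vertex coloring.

6

0, 1, 5, 6, 7, 8 form a clique, so at least 6 colors are needed.
6 colors suffice: 0=a, 1=e, 2=b, 3=b, 4=c, 5=d, 6=c, 7=b, 8=f, 9=a. No two adjacent vertices share a color.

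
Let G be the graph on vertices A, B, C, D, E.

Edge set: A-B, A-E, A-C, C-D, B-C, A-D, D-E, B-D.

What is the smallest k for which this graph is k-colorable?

4

A, B, C, D are mutually adjacent (a clique of size 4), so at least 4 colors are needed.
One proper 4-coloring: A=1, B=3, C=4, D=2, E=3. Every edge joins two different colors.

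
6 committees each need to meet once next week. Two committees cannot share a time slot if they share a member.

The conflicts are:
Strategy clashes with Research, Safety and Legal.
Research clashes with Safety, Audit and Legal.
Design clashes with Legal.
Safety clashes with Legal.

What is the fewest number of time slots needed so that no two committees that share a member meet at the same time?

4

Strategy, Research, Safety, Legal pairwise conflict, so at least 4 time slots are needed.
4 time slots suffice: time slot 1 → {Research, Design}; time slot 2 → {Audit, Legal}; time slot 3 → {Safety}; time slot 4 → {Strategy}. No two conflicting committees share a time slot.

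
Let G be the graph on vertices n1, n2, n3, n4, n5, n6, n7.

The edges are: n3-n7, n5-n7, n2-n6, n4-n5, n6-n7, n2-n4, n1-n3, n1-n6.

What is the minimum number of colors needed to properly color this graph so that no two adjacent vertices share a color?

3

The cycle n2-n6-n7-n5-n4-n2 has odd length 5, so it cannot be 2-colored; at least 3 colors are needed.
3 colors suffice: color 1 → {n1, n2, n7}; color 2 → {n3, n4, n6}; color 3 → {n5}. Every edge joins two different colors.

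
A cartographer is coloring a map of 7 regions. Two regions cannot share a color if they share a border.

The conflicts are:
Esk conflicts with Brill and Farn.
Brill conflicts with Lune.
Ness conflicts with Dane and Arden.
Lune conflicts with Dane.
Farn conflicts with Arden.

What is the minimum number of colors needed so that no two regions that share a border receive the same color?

The cycle Dane-Ness-Arden-Farn-Esk-Brill-Lune-Dane has odd length 7, so it cannot be 2-colored; at least 3 colors are needed.
3 colors suffice: Esk=3, Brill=2, Ness=1, Lune=1, Farn=1, Dane=2, Arden=2. Every pair that conflicts lands in different colors.

3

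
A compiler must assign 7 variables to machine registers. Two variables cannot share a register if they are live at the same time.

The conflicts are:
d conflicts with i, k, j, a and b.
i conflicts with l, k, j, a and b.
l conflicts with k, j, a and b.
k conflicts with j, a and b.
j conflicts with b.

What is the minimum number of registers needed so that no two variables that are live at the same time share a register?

d, i, k, j, b pairwise conflict, so at least 5 registers are needed.
5 registers suffice: register 1 → {i}; register 2 → {k}; register 3 → {d, l}; register 4 → {a, b}; register 5 → {j}. Every pair that conflicts lands in different registers.

5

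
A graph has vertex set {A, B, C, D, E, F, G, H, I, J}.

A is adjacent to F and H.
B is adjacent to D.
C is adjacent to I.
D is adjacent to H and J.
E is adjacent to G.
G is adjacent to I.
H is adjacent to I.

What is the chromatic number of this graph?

G and I are adjacent, so at least 2 colors are needed.
One proper 2-coloring: A=1, B=2, C=2, D=1, E=1, F=2, G=2, H=2, I=1, J=2. No two adjacent vertices share a color.

2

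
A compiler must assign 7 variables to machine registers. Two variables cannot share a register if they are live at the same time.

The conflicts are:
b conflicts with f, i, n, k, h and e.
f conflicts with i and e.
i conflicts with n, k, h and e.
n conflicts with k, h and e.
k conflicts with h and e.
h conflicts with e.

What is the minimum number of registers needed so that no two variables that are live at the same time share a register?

b, i, n, k, h, e are mutually in conflict, so at least 6 registers are needed.
6 registers suffice: b=1, f=4, i=3, n=6, k=5, h=4, e=2. Each listed conflict is separated.

6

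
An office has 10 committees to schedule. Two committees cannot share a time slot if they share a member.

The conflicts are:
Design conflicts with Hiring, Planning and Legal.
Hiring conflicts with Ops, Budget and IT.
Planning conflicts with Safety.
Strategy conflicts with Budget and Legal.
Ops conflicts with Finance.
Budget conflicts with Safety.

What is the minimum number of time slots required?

The cycle Strategy-Budget-Hiring-Design-Legal-Strategy has odd length 5, so it cannot be 2-colored; at least 3 time slots are needed.
A valid assignment using 3 time slots: Design=2, Hiring=1, Planning=3, Strategy=1, Ops=2, Finance=1, Budget=2, IT=2, Legal=3, Safety=1. Every pair that conflicts lands in different time slots.

3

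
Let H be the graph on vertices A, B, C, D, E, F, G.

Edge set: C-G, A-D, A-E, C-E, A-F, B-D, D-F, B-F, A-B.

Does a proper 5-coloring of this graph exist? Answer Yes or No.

Yes

The chromatic number is 4. A, B, D, F form a clique, so at least 4 colors are needed.
A valid assignment using 4 colors: A=1, B=4, C=1, D=2, E=2, F=3, G=2.
Since 5 ≥ 4, a proper 5-coloring certainly exists.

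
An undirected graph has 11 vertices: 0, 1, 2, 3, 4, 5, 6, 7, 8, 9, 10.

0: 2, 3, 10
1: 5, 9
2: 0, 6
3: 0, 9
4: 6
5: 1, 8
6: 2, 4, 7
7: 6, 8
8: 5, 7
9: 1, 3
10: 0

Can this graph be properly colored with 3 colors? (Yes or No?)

The chromatic number is 3. The cycle 6-2-0-3-9-1-5-8-7-6 has odd length 9, so it cannot be 2-colored; at least 3 colors are needed.
3 colors suffice: color a → {0, 6, 8, 9}; color b → {1, 2, 3, 4, 7, 10}; color c → {5}.
That is already a proper 3-coloring.

Yes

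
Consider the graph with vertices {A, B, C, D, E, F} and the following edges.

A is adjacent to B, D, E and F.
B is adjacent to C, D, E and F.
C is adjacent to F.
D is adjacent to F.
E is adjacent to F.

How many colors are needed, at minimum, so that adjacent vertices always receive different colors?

A, B, E, F are pairwise adjacent (a clique of size 4), so at least 4 colors are needed.
4 colors suffice: color 1 → {B}; color 2 → {F}; color 3 → {A, C}; color 4 → {D, E}. Each edge has distinct colors on its endpoints.

4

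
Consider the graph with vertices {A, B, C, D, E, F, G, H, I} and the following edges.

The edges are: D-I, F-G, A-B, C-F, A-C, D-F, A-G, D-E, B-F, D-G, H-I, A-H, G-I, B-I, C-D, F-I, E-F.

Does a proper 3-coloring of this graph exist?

No

D, F, G, I are pairwise adjacent (a clique of size 4), so at least 4 colors are needed.
So 3 colors are not enough.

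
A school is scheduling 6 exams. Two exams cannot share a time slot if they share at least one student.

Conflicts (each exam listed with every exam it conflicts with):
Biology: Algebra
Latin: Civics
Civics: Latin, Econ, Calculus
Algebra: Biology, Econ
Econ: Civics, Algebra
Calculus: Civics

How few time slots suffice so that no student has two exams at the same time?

Latin and Civics conflict, so at least 2 time slots are needed.
Using 2 time slots: Biology=2, Latin=2, Civics=1, Algebra=1, Econ=2, Calculus=2. Every pair that conflicts lands in different time slots.

2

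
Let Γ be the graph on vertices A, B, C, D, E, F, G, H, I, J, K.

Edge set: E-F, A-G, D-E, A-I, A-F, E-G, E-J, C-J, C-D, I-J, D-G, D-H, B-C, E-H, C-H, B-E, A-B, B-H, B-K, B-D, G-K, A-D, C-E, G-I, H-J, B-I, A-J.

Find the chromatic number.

5

B, C, D, E, H are pairwise adjacent (a clique of size 5), so at least 5 colors are needed.
5 colors suffice: color 1 → {A, E, K}; color 2 → {B, F, G, J}; color 3 → {D, I}; color 4 → {C}; color 5 → {H}. Every edge joins two different colors.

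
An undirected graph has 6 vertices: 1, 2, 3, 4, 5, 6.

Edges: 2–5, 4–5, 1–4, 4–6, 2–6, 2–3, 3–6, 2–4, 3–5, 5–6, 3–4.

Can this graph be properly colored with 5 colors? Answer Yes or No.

Yes

The chromatic number is 5. 2, 3, 4, 5, 6 are mutually adjacent (a clique of size 5), so at least 5 colors are needed.
5 colors suffice: color a → {4}; color b → {1, 2}; color c → {5}; color d → {6}; color e → {3}.
That is already a proper 5-coloring.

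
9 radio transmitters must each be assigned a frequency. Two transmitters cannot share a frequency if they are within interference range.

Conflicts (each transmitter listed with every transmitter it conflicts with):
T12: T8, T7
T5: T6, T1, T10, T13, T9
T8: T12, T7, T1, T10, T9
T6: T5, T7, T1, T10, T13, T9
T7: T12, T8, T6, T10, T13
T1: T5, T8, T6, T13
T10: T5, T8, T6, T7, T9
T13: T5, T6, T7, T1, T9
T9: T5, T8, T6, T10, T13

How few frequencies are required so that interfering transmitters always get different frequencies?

4

T5, T6, T13, T9 are mutually in conflict, so at least 4 frequencies are needed.
A valid assignment using 4 frequencies: T12=3, T5=4, T8=1, T6=1, T7=2, T1=2, T10=3, T13=3, T9=2. No two conflicting transmitters share a frequency.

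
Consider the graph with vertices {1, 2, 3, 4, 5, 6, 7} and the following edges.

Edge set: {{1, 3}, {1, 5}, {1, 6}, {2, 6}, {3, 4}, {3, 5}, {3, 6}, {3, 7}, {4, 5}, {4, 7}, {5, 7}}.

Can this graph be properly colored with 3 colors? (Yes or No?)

No

3, 4, 5, 7 form a clique, so at least 4 colors are needed.
So 3 colors are not enough.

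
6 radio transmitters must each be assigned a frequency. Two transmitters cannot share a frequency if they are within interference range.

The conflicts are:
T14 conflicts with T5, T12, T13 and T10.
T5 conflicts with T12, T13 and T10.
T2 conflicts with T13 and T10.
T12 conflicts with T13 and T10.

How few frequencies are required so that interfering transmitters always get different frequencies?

T14, T5, T12, T13 pairwise conflict, so at least 4 frequencies are needed.
4 frequencies suffice: T14=4, T5=1, T2=1, T12=3, T13=2, T10=2. Each listed conflict is separated.

4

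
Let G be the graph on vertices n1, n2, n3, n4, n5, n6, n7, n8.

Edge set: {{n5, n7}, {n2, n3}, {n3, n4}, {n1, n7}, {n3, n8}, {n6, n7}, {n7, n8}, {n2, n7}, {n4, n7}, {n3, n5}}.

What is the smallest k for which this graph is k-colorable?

2

n3 and n5 are adjacent, so at least 2 colors are needed.
2 colors suffice: color 1 → {n3, n7}; color 2 → {n1, n2, n4, n5, n6, n8}. No two adjacent vertices share a color.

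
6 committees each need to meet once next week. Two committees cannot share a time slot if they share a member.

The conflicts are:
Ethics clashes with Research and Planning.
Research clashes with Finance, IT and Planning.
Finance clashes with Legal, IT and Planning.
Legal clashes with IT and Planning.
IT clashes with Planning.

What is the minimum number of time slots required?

4

Research, Finance, IT, Planning are mutually in conflict, so at least 4 time slots are needed.
4 time slots suffice: time slot 1 → {Planning}; time slot 2 → {Ethics, Finance}; time slot 3 → {Research, Legal}; time slot 4 → {IT}. Every pair that conflicts lands in different time slots.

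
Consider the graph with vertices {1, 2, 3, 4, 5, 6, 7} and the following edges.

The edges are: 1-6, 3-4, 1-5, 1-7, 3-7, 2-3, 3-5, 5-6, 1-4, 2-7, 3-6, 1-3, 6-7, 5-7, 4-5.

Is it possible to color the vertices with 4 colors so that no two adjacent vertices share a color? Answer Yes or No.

1, 3, 5, 6, 7 are mutually adjacent (a clique of size 5), so at least 5 colors are needed.
So 4 colors are not enough.

No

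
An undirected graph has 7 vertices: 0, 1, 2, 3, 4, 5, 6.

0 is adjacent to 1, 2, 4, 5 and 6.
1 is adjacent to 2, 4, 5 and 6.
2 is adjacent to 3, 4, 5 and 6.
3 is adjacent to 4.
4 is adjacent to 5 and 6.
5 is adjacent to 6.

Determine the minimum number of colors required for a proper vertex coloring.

6

0, 1, 2, 4, 5, 6 are mutually adjacent (a clique of size 6), so at least 6 colors are needed.
A valid assignment using 6 colors: 0=yellow, 1=purple, 2=red, 3=green, 4=blue, 5=green, 6=orange. Each edge has distinct colors on its endpoints.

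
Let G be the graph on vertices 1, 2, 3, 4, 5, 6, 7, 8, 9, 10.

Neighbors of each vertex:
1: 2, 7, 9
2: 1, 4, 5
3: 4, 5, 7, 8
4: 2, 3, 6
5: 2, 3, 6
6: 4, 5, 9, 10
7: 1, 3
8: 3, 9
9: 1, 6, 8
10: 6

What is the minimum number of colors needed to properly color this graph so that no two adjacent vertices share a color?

The cycle 9-6-4-3-8-9 has odd length 5, so it cannot be 2-colored; at least 3 colors are needed.
3 colors suffice: 1=c, 2=a, 3=a, 4=b, 5=b, 6=a, 7=b, 8=c, 9=b, 10=b. Every edge joins two different colors.

3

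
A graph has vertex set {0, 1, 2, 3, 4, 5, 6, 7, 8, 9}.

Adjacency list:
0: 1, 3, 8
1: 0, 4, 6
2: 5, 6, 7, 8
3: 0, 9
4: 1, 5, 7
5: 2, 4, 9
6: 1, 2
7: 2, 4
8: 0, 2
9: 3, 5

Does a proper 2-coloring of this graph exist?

No

The cycle 2-8-0-1-6-2 has odd length 5, so it cannot be 2-colored; at least 3 colors are needed.
So 2 colors are not enough.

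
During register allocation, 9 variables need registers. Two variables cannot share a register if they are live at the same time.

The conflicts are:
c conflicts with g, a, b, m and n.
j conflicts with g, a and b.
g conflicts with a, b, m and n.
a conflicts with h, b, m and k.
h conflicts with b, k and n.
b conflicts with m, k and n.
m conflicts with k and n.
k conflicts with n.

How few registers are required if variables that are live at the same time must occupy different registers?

5

c, g, a, b, m pairwise conflict, so at least 5 registers are needed.
5 registers suffice: register 1 → {b}; register 2 → {a, n}; register 3 → {j, h, m}; register 4 → {g, k}; register 5 → {c}. No two conflicting variables share a register.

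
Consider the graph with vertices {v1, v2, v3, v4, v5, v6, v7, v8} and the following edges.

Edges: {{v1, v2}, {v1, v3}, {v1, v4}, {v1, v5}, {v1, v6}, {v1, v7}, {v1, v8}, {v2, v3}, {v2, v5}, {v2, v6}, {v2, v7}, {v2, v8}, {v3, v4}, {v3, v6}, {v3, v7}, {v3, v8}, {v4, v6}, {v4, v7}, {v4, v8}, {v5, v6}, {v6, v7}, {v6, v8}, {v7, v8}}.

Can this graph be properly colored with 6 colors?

Yes

The chromatic number is 6. v1, v2, v3, v6, v7, v8 are pairwise adjacent (a clique of size 6), so at least 6 colors are needed.
6 colors suffice: v1=2, v2=4, v3=6, v4=4, v5=3, v6=1, v7=5, v8=3.
That is already a proper 6-coloring.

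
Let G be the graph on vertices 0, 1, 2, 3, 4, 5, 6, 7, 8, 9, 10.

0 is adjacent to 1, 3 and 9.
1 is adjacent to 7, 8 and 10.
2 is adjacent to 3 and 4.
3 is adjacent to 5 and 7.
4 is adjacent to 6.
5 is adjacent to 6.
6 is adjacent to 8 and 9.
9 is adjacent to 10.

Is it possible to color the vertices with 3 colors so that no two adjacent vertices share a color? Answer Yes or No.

Yes

The chromatic number is 3. The cycle 6-5-3-2-4-6 has odd length 5, so it cannot be 2-colored; at least 3 colors are needed.
One proper 3-coloring: 0=green, 1=red, 2=blue, 3=red, 4=green, 5=blue, 6=red, 7=blue, 8=blue, 9=blue, 10=green.
That is already a proper 3-coloring.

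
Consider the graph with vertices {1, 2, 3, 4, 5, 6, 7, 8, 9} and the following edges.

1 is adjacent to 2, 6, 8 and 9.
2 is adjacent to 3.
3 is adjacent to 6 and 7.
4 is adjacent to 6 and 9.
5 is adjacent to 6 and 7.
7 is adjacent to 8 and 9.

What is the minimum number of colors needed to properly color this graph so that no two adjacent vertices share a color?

3

The cycle 7-3-2-1-9-7 has odd length 5, so it cannot be 2-colored; at least 3 colors are needed.
A valid assignment using 3 colors: 1=a, 2=b, 3=c, 4=a, 5=c, 6=b, 7=a, 8=b, 9=b. Every edge joins two different colors.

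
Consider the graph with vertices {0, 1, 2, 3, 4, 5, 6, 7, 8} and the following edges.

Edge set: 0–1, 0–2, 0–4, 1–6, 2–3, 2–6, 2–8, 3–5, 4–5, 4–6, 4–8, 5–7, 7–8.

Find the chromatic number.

The cycle 2-8-7-5-3-2 has odd length 5, so it cannot be 2-colored; at least 3 colors are needed.
3 colors suffice: color red → {1, 2, 4, 7}; color blue → {0, 5, 6, 8}; color green → {3}. No two adjacent vertices share a color.

3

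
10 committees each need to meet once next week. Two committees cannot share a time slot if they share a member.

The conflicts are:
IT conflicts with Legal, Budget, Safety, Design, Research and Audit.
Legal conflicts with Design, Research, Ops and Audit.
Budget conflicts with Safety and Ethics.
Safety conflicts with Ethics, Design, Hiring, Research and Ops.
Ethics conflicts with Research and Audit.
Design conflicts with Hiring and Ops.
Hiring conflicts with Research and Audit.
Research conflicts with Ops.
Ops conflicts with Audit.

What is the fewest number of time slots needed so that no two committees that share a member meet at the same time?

3

IT, Safety, Design are mutually in conflict, so at least 3 time slots are needed.
Using 3 time slots: IT=2, Legal=1, Budget=3, Safety=1, Ethics=2, Design=3, Hiring=2, Research=3, Ops=2, Audit=3. No two conflicting committees share a time slot.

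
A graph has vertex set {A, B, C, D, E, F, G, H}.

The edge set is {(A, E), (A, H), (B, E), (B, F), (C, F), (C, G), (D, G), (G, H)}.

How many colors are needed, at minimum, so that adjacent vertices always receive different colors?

3

The cycle C-G-H-A-E-B-F-C has odd length 7, so it cannot be 2-colored; at least 3 colors are needed.
3 colors suffice: A=1, B=3, C=2, D=2, E=2, F=1, G=1, H=2. Every edge joins two different colors.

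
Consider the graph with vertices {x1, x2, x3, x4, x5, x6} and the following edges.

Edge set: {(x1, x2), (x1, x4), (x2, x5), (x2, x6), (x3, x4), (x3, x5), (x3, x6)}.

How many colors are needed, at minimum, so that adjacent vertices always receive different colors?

The cycle x1-x2-x5-x3-x4-x1 has odd length 5, so it cannot be 2-colored; at least 3 colors are needed.
3 colors suffice: x1=3, x2=1, x3=1, x4=2, x5=2, x6=2. No two adjacent vertices share a color.

3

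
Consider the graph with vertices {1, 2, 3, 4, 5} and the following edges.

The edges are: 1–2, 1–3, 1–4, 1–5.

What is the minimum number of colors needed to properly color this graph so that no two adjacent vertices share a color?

2

1 and 2 are adjacent, so at least 2 colors are needed.
2 colors suffice: color a → {1}; color b → {2, 3, 4, 5}. No two adjacent vertices share a color.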